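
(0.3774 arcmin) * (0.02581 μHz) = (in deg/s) 1.623e-10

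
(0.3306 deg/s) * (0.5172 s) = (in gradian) 0.19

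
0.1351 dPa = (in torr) 0.0001013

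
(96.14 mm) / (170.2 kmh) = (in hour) 5.649e-07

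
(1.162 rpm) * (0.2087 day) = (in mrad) 2.194e+06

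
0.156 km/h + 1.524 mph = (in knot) 1.409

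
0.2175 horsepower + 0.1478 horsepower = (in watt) 272.4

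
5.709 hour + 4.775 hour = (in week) 0.0624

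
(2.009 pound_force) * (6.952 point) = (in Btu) 2.077e-05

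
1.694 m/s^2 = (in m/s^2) 1.694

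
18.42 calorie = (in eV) 4.81e+20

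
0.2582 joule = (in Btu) 0.0002447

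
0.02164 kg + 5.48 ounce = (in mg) 1.77e+05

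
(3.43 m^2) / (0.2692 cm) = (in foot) 4180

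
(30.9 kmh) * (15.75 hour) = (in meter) 4.867e+05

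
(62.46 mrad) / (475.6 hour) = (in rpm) 3.484e-07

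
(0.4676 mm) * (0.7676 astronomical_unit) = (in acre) 1.327e+04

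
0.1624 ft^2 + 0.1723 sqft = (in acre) 7.684e-06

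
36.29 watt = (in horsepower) 0.04867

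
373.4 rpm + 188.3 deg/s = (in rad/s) 42.39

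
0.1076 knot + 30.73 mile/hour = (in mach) 0.04051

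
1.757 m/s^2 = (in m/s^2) 1.757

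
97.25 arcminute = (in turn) 0.004502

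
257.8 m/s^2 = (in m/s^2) 257.8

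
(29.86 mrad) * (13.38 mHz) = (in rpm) 0.003815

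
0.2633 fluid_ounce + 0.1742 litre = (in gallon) 0.04808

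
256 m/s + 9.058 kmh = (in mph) 578.3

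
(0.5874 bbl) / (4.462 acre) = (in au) 3.457e-17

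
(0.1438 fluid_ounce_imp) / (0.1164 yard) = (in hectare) 3.839e-09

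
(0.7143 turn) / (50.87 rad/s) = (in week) 1.459e-07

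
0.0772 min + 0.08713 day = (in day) 0.08718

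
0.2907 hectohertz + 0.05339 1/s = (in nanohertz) 2.912e+10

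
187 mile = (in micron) 3.009e+11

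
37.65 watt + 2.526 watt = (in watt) 40.18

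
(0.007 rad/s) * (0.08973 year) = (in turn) 3153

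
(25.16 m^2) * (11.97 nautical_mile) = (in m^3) 5.578e+05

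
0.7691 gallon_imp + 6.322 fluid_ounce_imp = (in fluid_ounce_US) 124.3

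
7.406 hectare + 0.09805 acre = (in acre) 18.4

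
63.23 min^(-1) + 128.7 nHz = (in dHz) 10.54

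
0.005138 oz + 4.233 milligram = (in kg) 0.0001499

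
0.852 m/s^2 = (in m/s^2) 0.852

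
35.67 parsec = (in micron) 1.101e+24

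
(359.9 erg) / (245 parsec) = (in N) 4.761e-24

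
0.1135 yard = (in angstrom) 1.038e+09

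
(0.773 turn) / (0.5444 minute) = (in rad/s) 0.1487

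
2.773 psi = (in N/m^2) 1.912e+04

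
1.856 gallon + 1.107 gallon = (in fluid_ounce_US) 379.3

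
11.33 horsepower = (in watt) 8449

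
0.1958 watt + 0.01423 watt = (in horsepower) 0.0002817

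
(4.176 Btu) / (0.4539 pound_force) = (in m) 2182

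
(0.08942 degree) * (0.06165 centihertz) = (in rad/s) 9.622e-07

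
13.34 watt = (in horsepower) 0.01789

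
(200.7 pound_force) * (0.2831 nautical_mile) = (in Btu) 443.6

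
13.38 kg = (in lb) 29.5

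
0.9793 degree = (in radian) 0.01709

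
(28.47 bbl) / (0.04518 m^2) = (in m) 100.2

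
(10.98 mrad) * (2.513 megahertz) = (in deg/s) 1.581e+06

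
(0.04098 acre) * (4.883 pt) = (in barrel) 1.797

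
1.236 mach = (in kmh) 1515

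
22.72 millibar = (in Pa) 2272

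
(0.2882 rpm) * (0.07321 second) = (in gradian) 0.1407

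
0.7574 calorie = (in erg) 3.169e+07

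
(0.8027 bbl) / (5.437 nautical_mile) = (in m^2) 1.267e-05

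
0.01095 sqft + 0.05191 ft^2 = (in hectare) 5.84e-07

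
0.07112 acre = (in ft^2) 3098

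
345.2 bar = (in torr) 2.589e+05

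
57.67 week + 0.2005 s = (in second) 3.488e+07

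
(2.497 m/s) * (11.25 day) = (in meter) 2.427e+06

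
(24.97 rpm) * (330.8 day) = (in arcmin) 2.569e+11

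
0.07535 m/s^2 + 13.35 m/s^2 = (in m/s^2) 13.43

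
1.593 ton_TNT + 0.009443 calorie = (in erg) 6.665e+16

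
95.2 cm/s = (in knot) 1.851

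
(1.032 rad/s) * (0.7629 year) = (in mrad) 2.483e+10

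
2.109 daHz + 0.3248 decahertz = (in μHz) 2.434e+07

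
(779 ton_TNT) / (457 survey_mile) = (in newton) 4.432e+06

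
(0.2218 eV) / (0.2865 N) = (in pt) 3.516e-16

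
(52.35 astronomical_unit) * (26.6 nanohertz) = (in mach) 611.8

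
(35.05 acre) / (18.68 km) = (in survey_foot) 24.91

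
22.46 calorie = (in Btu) 0.08907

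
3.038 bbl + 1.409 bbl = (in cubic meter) 0.707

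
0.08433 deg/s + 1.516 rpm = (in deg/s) 9.18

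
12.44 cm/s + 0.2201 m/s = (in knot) 0.6697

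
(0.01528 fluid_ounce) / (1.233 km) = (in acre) 9.056e-14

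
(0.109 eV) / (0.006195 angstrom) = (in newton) 2.819e-08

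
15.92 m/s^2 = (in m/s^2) 15.92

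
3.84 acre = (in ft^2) 1.673e+05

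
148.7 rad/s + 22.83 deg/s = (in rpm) 1424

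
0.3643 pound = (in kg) 0.1652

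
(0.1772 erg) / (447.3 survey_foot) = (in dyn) 1.3e-05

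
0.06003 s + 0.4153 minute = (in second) 24.98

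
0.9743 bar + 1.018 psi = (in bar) 1.044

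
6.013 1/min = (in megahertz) 1.002e-07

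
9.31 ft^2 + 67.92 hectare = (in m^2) 6.792e+05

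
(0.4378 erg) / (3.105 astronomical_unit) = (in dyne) 9.425e-15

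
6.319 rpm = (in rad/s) 0.6617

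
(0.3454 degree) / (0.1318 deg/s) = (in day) 3.033e-05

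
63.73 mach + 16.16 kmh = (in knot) 4.219e+04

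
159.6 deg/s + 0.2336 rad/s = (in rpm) 28.83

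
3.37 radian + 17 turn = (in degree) 6313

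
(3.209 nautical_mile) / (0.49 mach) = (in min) 0.5937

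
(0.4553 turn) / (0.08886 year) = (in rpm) 9.748e-06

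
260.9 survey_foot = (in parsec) 2.577e-15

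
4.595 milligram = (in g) 0.004595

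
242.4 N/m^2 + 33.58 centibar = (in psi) 4.906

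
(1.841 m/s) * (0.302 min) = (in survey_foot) 109.4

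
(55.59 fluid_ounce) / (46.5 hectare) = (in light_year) 3.737e-25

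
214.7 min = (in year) 0.0004085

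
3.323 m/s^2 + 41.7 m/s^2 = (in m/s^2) 45.02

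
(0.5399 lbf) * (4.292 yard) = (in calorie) 2.253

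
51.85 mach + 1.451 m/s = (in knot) 3.432e+04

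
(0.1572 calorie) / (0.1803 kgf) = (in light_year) 3.932e-17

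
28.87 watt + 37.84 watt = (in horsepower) 0.08946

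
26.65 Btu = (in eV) 1.755e+23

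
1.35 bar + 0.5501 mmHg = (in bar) 1.351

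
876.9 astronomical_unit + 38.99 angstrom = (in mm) 1.312e+17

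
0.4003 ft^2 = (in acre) 9.19e-06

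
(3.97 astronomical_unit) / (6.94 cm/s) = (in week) 1.415e+07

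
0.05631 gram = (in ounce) 0.001986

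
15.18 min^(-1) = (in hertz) 0.253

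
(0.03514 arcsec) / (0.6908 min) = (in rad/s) 4.11e-09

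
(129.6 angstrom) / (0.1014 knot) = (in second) 2.484e-07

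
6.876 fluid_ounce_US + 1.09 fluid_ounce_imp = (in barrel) 0.001474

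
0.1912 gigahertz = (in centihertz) 1.912e+10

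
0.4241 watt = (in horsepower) 0.0005687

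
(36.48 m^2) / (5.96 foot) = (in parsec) 6.508e-16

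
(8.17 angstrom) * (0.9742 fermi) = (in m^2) 7.959e-25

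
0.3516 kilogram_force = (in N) 3.448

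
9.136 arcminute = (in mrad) 2.658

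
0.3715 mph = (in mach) 0.0004877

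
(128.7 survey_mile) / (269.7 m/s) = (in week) 0.00127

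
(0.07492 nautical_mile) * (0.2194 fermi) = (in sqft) 3.277e-13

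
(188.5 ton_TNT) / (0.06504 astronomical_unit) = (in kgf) 8.266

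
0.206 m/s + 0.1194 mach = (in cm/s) 4086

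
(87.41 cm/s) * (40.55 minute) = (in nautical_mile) 1.148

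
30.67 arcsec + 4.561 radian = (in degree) 261.3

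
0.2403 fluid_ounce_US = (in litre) 0.007107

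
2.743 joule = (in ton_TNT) 6.556e-10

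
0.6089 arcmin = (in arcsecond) 36.53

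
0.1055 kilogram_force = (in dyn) 1.035e+05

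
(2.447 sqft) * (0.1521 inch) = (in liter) 0.8783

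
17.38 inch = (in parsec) 1.431e-17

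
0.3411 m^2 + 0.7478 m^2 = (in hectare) 0.0001089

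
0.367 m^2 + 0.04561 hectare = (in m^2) 456.5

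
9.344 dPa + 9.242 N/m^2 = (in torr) 0.07633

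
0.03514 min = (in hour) 0.0005857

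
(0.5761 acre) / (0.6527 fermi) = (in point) 1.013e+22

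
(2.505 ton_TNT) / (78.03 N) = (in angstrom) 1.343e+18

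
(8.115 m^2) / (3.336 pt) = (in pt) 1.955e+07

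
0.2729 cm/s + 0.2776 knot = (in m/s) 0.1455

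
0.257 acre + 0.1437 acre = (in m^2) 1622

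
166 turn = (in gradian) 6.64e+04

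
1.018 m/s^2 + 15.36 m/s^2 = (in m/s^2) 16.38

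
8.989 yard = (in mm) 8220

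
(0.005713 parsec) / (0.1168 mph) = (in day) 3.908e+10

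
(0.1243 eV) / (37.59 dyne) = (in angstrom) 5.298e-07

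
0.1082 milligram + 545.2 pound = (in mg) 2.473e+08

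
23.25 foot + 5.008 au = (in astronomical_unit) 5.008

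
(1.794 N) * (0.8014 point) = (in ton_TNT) 1.212e-13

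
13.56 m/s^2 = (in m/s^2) 13.56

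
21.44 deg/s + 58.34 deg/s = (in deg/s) 79.78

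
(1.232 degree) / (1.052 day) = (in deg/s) 1.355e-05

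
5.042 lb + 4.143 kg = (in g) 6430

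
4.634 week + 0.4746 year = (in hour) 4936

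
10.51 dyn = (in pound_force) 2.363e-05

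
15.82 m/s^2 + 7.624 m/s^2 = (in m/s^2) 23.44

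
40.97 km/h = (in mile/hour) 25.46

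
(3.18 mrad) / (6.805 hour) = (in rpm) 1.24e-06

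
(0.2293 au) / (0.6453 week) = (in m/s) 8.789e+04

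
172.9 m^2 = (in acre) 0.04272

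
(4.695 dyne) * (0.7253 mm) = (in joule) 3.405e-08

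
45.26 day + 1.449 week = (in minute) 7.978e+04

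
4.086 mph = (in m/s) 1.827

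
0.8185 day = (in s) 7.072e+04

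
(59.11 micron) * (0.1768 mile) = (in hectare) 1.682e-06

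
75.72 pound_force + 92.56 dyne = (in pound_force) 75.72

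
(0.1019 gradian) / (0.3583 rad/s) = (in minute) 7.446e-05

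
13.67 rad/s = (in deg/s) 783.2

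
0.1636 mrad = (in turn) 2.604e-05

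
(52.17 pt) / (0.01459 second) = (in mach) 0.003705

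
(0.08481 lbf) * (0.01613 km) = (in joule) 6.085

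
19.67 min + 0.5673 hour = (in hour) 0.8951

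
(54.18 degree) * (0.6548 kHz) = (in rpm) 5913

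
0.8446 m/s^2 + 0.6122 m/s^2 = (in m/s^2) 1.457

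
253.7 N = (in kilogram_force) 25.87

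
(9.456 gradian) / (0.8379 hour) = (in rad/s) 4.924e-05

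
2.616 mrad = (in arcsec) 539.6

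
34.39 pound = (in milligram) 1.56e+07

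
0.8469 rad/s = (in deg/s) 48.52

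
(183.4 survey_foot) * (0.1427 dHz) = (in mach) 0.002343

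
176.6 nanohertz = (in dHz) 1.766e-06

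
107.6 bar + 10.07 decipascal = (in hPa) 1.076e+05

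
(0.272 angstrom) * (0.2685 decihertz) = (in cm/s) 7.303e-11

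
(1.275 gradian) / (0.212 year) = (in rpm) 2.861e-08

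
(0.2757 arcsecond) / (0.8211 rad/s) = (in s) 1.628e-06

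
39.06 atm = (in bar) 39.58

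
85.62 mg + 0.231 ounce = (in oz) 0.234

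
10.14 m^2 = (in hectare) 0.001014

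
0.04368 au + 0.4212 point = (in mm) 6.534e+12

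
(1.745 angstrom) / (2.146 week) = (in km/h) 4.84e-16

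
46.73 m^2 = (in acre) 0.01155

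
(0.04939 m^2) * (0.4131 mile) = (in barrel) 206.5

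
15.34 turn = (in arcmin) 3.313e+05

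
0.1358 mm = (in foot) 0.0004455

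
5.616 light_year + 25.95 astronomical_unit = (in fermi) 5.314e+31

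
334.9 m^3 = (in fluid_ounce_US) 1.132e+07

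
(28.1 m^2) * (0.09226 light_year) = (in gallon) 6.479e+18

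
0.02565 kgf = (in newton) 0.2515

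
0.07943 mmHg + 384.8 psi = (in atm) 26.18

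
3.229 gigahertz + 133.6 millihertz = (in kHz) 3.229e+06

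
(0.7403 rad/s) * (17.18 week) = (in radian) 7.692e+06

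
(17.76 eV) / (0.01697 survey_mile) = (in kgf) 1.062e-20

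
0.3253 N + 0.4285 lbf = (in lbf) 0.5016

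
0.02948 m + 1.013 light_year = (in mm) 9.584e+18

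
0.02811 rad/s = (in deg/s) 1.611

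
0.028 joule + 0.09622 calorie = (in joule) 0.4306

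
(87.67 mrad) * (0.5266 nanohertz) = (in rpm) 4.409e-10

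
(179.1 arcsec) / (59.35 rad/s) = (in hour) 4.064e-09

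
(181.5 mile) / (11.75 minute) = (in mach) 1.217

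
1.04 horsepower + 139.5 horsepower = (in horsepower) 140.5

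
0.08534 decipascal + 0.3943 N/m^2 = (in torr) 0.003022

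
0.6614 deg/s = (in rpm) 0.1102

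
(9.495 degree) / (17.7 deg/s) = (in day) 6.209e-06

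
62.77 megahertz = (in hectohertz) 6.277e+05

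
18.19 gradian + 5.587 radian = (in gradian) 373.9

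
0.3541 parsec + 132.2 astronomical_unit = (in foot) 3.591e+16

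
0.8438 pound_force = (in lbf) 0.8438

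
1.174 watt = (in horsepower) 0.001574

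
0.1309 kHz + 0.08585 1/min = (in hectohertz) 1.309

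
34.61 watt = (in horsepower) 0.04641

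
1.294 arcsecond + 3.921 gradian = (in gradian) 3.921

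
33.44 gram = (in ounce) 1.18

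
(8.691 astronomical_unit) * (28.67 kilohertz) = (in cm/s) 3.728e+18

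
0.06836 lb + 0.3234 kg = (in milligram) 3.544e+05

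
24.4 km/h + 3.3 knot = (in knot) 16.47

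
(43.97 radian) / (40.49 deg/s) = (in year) 1.973e-06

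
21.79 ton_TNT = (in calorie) 2.179e+10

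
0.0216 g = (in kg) 2.16e-05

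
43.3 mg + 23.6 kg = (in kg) 23.6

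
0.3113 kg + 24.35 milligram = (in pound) 0.6864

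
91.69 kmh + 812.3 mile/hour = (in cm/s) 3.886e+04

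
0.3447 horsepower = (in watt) 257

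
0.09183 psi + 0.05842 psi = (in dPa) 1.036e+04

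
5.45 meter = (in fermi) 5.45e+15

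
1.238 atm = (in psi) 18.19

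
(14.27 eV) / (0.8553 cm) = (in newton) 2.673e-16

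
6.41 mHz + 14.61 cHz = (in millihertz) 152.5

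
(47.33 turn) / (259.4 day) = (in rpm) 0.0001267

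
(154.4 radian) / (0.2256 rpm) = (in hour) 1.815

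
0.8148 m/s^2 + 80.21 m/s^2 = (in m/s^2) 81.02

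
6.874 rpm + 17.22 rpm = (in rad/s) 2.523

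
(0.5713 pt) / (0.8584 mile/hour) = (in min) 8.753e-06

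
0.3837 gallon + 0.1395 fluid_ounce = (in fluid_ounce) 49.25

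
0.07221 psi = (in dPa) 4979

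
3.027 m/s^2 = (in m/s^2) 3.027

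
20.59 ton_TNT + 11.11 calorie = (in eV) 5.377e+29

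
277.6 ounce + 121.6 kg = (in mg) 1.295e+08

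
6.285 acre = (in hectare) 2.543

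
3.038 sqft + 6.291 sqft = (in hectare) 8.667e-05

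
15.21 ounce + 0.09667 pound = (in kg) 0.475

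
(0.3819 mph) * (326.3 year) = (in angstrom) 1.757e+19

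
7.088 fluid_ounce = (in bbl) 0.001318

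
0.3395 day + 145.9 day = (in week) 20.89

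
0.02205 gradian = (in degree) 0.01985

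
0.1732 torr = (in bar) 0.0002309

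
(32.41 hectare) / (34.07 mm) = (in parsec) 3.083e-10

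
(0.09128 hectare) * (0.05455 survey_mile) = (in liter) 8.013e+07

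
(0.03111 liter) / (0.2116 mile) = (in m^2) 9.136e-08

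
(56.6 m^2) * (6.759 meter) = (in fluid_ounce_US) 1.294e+07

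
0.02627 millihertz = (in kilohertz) 2.627e-08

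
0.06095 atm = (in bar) 0.06176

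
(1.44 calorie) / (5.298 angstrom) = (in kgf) 1.16e+09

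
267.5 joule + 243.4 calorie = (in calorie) 307.3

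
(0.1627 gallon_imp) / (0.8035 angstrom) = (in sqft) 9.909e+07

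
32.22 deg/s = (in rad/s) 0.5623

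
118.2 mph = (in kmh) 190.2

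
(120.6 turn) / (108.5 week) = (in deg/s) 0.0006616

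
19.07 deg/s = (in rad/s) 0.3328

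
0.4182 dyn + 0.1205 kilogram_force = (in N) 1.182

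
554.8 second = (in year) 1.759e-05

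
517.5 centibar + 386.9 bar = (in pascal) 3.921e+07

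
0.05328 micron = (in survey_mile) 3.311e-11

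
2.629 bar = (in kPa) 262.9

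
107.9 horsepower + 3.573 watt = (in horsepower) 107.9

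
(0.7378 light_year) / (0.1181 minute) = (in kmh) 3.546e+15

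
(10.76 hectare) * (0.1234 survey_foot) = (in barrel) 2.546e+04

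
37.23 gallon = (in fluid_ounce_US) 4765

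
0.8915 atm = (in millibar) 903.3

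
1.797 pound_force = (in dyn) 7.993e+05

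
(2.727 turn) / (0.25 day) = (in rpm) 0.007575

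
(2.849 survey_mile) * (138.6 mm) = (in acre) 0.157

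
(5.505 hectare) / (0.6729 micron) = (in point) 2.319e+14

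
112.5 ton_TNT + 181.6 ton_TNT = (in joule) 1.231e+12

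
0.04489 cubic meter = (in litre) 44.89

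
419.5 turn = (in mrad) 2.636e+06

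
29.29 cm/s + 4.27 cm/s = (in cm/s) 33.56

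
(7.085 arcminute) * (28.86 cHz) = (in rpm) 0.00568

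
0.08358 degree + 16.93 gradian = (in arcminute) 919.2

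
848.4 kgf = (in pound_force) 1870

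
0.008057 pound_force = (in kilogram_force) 0.003655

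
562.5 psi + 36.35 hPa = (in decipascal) 3.882e+07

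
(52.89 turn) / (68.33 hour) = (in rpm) 0.0129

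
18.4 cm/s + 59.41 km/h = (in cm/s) 1669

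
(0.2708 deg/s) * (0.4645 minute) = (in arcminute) 452.8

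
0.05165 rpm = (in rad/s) 0.005409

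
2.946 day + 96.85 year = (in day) 3.535e+04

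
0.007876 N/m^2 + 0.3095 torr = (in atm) 0.0004073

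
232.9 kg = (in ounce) 8215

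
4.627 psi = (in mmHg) 239.3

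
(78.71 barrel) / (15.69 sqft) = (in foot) 28.17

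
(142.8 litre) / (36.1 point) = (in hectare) 0.001121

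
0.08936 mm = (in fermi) 8.936e+10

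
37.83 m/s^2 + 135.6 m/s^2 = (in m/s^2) 173.4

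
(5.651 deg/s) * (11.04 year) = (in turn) 5.465e+06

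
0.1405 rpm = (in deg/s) 0.843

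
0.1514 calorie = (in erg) 6.335e+06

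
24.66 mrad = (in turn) 0.003925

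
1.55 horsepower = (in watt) 1156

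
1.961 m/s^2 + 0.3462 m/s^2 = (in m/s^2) 2.307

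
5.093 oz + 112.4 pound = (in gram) 5.113e+04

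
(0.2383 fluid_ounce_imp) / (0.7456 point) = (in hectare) 2.574e-06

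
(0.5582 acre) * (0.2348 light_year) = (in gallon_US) 1.326e+21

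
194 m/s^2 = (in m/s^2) 194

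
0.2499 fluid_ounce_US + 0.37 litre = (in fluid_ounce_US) 12.76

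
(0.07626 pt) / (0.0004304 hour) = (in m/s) 1.736e-05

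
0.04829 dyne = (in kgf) 4.924e-08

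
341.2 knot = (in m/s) 175.5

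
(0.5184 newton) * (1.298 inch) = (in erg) 1.709e+05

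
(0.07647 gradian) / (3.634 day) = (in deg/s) 2.192e-07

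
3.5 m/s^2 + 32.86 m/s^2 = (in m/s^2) 36.36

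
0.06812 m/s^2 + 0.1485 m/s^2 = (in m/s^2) 0.2166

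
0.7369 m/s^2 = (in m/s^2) 0.7369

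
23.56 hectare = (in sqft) 2.536e+06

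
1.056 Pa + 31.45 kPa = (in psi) 4.562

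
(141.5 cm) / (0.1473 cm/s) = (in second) 960.6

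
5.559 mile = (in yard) 9784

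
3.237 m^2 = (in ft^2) 34.84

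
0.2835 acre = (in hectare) 0.1147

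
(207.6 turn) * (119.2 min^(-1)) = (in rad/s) 2591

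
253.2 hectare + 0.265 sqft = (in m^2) 2.532e+06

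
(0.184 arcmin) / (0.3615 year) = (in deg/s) 2.69e-10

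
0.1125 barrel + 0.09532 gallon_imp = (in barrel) 0.1152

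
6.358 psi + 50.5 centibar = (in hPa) 943.4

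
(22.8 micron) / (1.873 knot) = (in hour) 6.573e-09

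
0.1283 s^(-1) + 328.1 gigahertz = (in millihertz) 3.281e+14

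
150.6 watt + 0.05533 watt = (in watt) 150.7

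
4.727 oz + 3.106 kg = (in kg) 3.24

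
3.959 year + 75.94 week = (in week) 282.4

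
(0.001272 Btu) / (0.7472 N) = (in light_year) 1.898e-16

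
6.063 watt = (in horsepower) 0.008131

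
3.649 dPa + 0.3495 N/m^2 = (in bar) 7.144e-06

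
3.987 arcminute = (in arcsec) 239.2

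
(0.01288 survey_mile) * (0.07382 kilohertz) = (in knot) 2974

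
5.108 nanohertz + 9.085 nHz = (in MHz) 1.419e-14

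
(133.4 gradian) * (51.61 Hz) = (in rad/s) 108.1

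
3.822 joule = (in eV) 2.386e+19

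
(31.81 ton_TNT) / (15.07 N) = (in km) 8.832e+06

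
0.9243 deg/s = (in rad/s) 0.01613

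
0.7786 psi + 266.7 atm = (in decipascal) 2.703e+08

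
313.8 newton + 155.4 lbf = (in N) 1005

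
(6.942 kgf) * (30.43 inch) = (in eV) 3.284e+20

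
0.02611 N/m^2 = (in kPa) 2.611e-05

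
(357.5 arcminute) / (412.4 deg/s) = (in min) 0.0002408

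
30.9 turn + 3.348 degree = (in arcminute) 6.676e+05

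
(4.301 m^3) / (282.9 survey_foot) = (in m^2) 0.04988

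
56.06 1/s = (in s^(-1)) 56.06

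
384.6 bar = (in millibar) 3.846e+05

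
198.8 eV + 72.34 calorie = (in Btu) 0.2869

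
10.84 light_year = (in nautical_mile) 5.537e+13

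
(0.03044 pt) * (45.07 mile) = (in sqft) 8.384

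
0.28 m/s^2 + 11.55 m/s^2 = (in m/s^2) 11.83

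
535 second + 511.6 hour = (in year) 0.05842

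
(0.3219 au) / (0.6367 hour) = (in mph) 4.7e+07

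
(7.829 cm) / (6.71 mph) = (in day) 3.021e-07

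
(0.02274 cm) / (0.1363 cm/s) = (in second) 0.1668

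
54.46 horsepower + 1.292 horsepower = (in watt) 4.157e+04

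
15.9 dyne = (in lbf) 3.574e-05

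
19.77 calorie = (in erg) 8.272e+08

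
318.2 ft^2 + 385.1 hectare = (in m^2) 3.851e+06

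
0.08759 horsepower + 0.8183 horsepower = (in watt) 675.5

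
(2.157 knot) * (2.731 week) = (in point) 5.195e+09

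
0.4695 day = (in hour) 11.27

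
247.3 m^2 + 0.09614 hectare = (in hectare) 0.1209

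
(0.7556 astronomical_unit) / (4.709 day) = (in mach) 815.9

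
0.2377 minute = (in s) 14.26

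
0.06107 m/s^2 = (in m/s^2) 0.06107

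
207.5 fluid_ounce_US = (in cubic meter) 0.006137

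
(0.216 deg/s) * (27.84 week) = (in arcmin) 2.182e+08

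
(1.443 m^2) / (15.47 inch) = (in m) 3.672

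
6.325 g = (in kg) 0.006325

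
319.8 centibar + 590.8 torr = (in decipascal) 3.986e+06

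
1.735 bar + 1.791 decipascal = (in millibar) 1735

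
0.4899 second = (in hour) 0.0001361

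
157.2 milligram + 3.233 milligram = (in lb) 0.0003537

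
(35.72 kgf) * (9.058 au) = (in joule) 4.747e+14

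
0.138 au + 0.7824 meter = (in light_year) 2.182e-06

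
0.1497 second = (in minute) 0.002495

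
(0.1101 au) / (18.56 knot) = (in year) 54.7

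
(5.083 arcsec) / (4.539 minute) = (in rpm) 8.641e-07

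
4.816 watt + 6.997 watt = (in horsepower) 0.01584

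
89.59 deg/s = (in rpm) 14.93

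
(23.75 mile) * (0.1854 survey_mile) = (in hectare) 1140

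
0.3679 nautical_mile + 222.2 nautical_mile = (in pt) 1.168e+09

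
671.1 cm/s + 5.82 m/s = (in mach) 0.0368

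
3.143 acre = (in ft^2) 1.369e+05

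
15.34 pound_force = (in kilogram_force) 6.958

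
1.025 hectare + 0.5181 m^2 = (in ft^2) 1.103e+05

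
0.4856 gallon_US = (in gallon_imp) 0.4043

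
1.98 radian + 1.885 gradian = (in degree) 115.1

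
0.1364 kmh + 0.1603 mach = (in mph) 122.2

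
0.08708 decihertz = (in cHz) 0.8708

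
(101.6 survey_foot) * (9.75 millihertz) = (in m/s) 0.3019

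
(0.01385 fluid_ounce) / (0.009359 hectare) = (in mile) 2.719e-12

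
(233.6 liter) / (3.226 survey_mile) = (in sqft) 0.0004843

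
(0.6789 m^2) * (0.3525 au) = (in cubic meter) 3.58e+10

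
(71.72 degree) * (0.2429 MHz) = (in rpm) 2.903e+06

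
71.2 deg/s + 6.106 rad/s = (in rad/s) 7.349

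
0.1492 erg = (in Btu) 1.414e-11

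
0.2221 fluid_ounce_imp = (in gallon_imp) 0.001388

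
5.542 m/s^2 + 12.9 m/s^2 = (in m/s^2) 18.44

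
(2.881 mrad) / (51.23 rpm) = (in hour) 1.492e-07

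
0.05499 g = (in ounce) 0.00194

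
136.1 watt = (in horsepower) 0.1825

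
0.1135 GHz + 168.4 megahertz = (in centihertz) 2.819e+10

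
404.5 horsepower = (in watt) 3.016e+05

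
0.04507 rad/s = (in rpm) 0.4304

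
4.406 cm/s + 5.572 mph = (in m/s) 2.535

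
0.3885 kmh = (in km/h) 0.3885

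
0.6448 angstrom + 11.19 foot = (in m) 3.411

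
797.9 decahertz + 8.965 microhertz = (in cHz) 7.979e+05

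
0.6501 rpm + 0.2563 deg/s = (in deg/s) 4.157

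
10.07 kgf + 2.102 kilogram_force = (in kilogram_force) 12.17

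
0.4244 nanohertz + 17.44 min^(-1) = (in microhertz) 2.907e+05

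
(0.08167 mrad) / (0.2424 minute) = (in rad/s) 5.615e-06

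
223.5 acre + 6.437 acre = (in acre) 229.9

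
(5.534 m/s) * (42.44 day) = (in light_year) 2.145e-09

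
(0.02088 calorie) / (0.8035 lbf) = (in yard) 0.02673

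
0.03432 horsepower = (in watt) 25.59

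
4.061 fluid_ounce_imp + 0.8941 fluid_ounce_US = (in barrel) 0.0008921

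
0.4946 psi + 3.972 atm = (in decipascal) 4.059e+06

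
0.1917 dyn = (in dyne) 0.1917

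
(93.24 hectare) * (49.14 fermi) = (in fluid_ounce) 0.001549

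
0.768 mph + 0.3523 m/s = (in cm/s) 69.56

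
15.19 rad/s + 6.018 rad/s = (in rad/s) 21.21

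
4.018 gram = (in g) 4.018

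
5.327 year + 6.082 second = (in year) 5.327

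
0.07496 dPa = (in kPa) 7.496e-06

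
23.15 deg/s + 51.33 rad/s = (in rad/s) 51.73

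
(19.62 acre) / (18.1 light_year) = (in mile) 2.881e-16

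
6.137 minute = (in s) 368.2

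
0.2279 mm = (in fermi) 2.279e+11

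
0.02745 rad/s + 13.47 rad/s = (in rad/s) 13.5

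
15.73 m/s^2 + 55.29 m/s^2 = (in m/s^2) 71.02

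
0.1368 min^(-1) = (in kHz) 2.28e-06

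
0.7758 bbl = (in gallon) 32.58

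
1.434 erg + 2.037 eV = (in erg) 1.434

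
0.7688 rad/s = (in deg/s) 44.05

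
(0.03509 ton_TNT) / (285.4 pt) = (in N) 1.458e+09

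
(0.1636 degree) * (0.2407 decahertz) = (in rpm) 0.06563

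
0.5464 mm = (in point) 1.549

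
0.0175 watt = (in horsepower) 2.347e-05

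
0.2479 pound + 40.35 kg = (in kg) 40.46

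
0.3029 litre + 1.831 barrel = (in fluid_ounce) 9854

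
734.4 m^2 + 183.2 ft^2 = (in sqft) 8088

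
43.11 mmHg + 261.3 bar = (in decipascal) 2.614e+08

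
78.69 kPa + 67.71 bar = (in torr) 5.138e+04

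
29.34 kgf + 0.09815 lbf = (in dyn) 2.882e+07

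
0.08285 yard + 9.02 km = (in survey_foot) 2.959e+04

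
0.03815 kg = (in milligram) 3.815e+04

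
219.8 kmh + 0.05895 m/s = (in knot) 118.8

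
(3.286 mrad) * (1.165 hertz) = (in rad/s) 0.003828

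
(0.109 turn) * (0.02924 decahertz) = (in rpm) 1.912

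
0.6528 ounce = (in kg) 0.01851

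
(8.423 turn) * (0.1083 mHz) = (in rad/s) 0.005732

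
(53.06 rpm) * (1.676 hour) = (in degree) 1.921e+06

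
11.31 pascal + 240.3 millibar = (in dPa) 2.404e+05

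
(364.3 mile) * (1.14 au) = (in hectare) 9.999e+12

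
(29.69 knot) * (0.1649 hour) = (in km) 9.067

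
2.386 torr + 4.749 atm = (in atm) 4.752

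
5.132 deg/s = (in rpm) 0.8553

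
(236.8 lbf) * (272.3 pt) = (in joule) 101.2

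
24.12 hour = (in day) 1.005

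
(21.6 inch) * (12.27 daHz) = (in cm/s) 6732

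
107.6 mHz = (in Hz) 0.1076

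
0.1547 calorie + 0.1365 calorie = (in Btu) 0.001155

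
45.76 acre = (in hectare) 18.52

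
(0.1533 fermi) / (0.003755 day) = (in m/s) 4.725e-19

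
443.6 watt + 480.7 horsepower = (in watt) 3.589e+05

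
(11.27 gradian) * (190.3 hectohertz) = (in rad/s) 3369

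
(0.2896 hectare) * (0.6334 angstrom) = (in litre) 0.0001834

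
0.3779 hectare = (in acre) 0.9338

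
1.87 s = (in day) 2.164e-05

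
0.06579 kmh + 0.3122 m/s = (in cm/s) 33.05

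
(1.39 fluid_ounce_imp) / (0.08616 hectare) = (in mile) 2.848e-11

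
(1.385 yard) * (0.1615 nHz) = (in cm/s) 2.045e-08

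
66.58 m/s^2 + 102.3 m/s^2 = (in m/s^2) 168.9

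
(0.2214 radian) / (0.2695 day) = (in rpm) 9.08e-05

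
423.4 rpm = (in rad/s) 44.34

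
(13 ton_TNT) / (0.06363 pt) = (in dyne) 2.423e+20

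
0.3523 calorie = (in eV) 9.2e+18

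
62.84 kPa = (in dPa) 6.284e+05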